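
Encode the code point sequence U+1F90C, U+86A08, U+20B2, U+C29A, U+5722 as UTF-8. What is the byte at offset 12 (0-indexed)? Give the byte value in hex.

U+1F90C → 4-byte form F0 9F A4 8C at offsets 0–3.
U+86A08 → 4-byte form F2 86 A8 88 at offsets 4–7.
U+20B2 → 3-byte form E2 82 B2 at offsets 8–10.
U+C29A → 3-byte form EC 8A 9A at offsets 11–13.
Offset 12 falls in char 4's range; it's byte 2 of EC 8A 9A = 0x8A.

0x8A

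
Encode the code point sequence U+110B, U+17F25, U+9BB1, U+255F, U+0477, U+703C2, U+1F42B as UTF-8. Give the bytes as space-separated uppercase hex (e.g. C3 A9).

E1 84 8B F0 97 BC A5 E9 AE B1 E2 95 9F D1 B7 F1 B0 8F 82 F0 9F 90 AB

U+110B: 3-byte form → E1 84 8B.
U+17F25: 4-byte form → F0 97 BC A5.
U+9BB1: 3-byte form → E9 AE B1.
U+255F: 3-byte form → E2 95 9F.
U+0477: 2-byte form → D1 B7.
U+703C2: 4-byte form → F1 B0 8F 82.
U+1F42B: 4-byte form → F0 9F 90 AB.
Concatenated (23 bytes): E1 84 8B F0 97 BC A5 E9 AE B1 E2 95 9F D1 B7 F1 B0 8F 82 F0 9F 90 AB.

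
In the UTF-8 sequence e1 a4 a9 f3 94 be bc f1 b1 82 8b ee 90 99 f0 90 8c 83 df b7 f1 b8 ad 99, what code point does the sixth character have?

U+07F7

Offset 0: leading byte 0xE1 = 11100001 → 3-byte char #1 = E1 A4 A9.
Offset 3: leading byte 0xF3 = 11110011 → 4-byte char #2 = F3 94 BE BC.
Offset 7: leading byte 0xF1 = 11110001 → 4-byte char #3 = F1 B1 82 8B.
Offset 11: leading byte 0xEE = 11101110 → 3-byte char #4 = EE 90 99.
Offset 14: leading byte 0xF0 = 11110000 → 4-byte char #5 = F0 90 8C 83.
Offset 18: leading byte 0xDF = 11011111 → 2-byte char #6 = DF B7.
Leading byte 0xDF = 11011111 matches 110xxxxx → 2-byte sequence.
Byte 1: 0xDF = 11011111, payload 11111 (5 bits).
Byte 2: 0xB7 = 10110111 (10xxxxxx ✓), payload 110111.
Concatenate: 11111110111 = 0x7F7 (11 bits → U+07F7).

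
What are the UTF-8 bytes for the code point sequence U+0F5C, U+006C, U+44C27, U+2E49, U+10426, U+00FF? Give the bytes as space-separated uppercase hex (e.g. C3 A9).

U+0F5C: 3-byte form → E0 BD 9C.
U+006C: 1-byte form → 6C.
U+44C27: 4-byte form → F1 84 B0 A7.
U+2E49: 3-byte form → E2 B9 89.
U+10426: 4-byte form → F0 90 90 A6.
U+00FF: 2-byte form → C3 BF.
Concatenated (17 bytes): E0 BD 9C 6C F1 84 B0 A7 E2 B9 89 F0 90 90 A6 C3 BF.

E0 BD 9C 6C F1 84 B0 A7 E2 B9 89 F0 90 90 A6 C3 BF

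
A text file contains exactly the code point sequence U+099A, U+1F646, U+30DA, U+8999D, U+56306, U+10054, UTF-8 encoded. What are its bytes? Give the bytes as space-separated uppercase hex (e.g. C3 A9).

U+099A: 3-byte form → E0 A6 9A.
U+1F646: 4-byte form → F0 9F 99 86.
U+30DA: 3-byte form → E3 83 9A.
U+8999D: 4-byte form → F2 89 A6 9D.
U+56306: 4-byte form → F1 96 8C 86.
U+10054: 4-byte form → F0 90 81 94.
Concatenated (22 bytes): E0 A6 9A F0 9F 99 86 E3 83 9A F2 89 A6 9D F1 96 8C 86 F0 90 81 94.

E0 A6 9A F0 9F 99 86 E3 83 9A F2 89 A6 9D F1 96 8C 86 F0 90 81 94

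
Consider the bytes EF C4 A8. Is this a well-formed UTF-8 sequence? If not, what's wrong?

Leading byte 0xEF = 11101111 → 3-byte form.
Byte 2 is 0xC4 = 11000100, which is not 10xxxxxx — expected a continuation byte.

invalid (non-continuation byte where continuation expected)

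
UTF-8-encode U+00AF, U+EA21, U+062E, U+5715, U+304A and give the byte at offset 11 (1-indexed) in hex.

0xE3

1-indexed offset 11 is 0-indexed offset 10.
U+00AF → 2-byte form C2 AF at offsets 0–1.
U+EA21 → 3-byte form EE A8 A1 at offsets 2–4.
U+062E → 2-byte form D8 AE at offsets 5–6.
U+5715 → 3-byte form E5 9C 95 at offsets 7–9.
U+304A → 3-byte form E3 81 8A at offsets 10–12.
Offset 10 falls in char 5's range; it's byte 1 of E3 81 8A = 0xE3.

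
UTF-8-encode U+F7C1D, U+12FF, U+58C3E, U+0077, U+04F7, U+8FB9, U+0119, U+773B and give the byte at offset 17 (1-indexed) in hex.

0xB9

1-indexed offset 17 is 0-indexed offset 16.
U+F7C1D → 4-byte form F3 B7 B0 9D at offsets 0–3.
U+12FF → 3-byte form E1 8B BF at offsets 4–6.
U+58C3E → 4-byte form F1 98 B0 BE at offsets 7–10.
U+0077 → 1-byte form 77 at offsets 11–11.
U+04F7 → 2-byte form D3 B7 at offsets 12–13.
U+8FB9 → 3-byte form E8 BE B9 at offsets 14–16.
Offset 16 falls in char 6's range; it's byte 3 of E8 BE B9 = 0xB9.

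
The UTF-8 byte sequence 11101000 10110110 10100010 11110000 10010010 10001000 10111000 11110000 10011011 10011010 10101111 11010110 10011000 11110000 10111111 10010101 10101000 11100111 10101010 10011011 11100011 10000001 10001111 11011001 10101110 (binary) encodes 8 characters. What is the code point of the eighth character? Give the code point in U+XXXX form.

Offset 0: leading byte 0xE8 = 11101000 → 3-byte char #1 = E8 B6 A2.
Offset 3: leading byte 0xF0 = 11110000 → 4-byte char #2 = F0 92 88 B8.
Offset 7: leading byte 0xF0 = 11110000 → 4-byte char #3 = F0 9B 9A AF.
Offset 11: leading byte 0xD6 = 11010110 → 2-byte char #4 = D6 98.
Offset 13: leading byte 0xF0 = 11110000 → 4-byte char #5 = F0 BF 95 A8.
Offset 17: leading byte 0xE7 = 11100111 → 3-byte char #6 = E7 AA 9B.
Offset 20: leading byte 0xE3 = 11100011 → 3-byte char #7 = E3 81 8F.
Offset 23: leading byte 0xD9 = 11011001 → 2-byte char #8 = D9 AE.
Leading byte 0xD9 = 11011001 matches 110xxxxx → 2-byte sequence.
Byte 1: 0xD9 = 11011001, payload 11001 (5 bits).
Byte 2: 0xAE = 10101110 (10xxxxxx ✓), payload 101110.
Concatenate: 11001101110 = 0x66E (11 bits → U+066E).

U+066E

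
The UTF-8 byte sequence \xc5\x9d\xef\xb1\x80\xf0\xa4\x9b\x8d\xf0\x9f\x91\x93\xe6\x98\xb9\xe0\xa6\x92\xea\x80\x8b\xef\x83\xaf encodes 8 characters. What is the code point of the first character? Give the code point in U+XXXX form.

U+015D

Offset 0: leading byte 0xC5 = 11000101 → 2-byte char #1 = C5 9D.
Leading byte 0xC5 = 11000101 matches 110xxxxx → 2-byte sequence.
Byte 1: 0xC5 = 11000101, payload 00101 (5 bits).
Byte 2: 0x9D = 10011101 (10xxxxxx ✓), payload 011101.
Concatenate: 00101011101 = 0x15D (11 bits → U+015D).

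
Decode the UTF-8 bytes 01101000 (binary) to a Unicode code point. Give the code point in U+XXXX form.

U+0068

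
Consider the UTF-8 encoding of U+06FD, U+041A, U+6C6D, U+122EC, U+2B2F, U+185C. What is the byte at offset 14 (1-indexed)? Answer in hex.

0xAF

1-indexed offset 14 is 0-indexed offset 13.
U+06FD → 2-byte form DB BD at offsets 0–1.
U+041A → 2-byte form D0 9A at offsets 2–3.
U+6C6D → 3-byte form E6 B1 AD at offsets 4–6.
U+122EC → 4-byte form F0 92 8B AC at offsets 7–10.
U+2B2F → 3-byte form E2 AC AF at offsets 11–13.
Offset 13 falls in char 5's range; it's byte 3 of E2 AC AF = 0xAF.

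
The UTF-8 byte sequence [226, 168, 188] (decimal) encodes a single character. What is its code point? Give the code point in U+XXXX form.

Leading byte 0xE2 = 11100010 matches 1110xxxx → 3-byte sequence.
Byte 1: 0xE2 = 11100010, payload 0010 (4 bits).
Byte 2: 0xA8 = 10101000 (10xxxxxx ✓), payload 101000.
Byte 3: 0xBC = 10111100 (10xxxxxx ✓), payload 111100.
Concatenate: 0010101000111100 = 0x2A3C (16 bits → U+2A3C).

U+2A3C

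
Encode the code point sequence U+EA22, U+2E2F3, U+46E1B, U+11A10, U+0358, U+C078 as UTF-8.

U+EA22: 3-byte form → EE A8 A2.
U+2E2F3: 4-byte form → F0 AE 8B B3.
U+46E1B: 4-byte form → F1 86 B8 9B.
U+11A10: 4-byte form → F0 91 A8 90.
U+0358: 2-byte form → CD 98.
U+C078: 3-byte form → EC 81 B8.
Concatenated (20 bytes): EE A8 A2 F0 AE 8B B3 F1 86 B8 9B F0 91 A8 90 CD 98 EC 81 B8.

EE A8 A2 F0 AE 8B B3 F1 86 B8 9B F0 91 A8 90 CD 98 EC 81 B8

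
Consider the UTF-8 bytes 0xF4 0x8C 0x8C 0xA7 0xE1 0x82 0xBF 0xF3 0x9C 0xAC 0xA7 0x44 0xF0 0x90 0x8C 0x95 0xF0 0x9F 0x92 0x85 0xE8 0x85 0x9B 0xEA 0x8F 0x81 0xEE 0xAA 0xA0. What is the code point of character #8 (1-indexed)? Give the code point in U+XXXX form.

U+A3C1

Offset 0: leading byte 0xF4 = 11110100 → 4-byte char #1 = F4 8C 8C A7.
Offset 4: leading byte 0xE1 = 11100001 → 3-byte char #2 = E1 82 BF.
Offset 7: leading byte 0xF3 = 11110011 → 4-byte char #3 = F3 9C AC A7.
Offset 11: leading byte 0x44 = 01000100 → 1-byte char #4 = 44.
Offset 12: leading byte 0xF0 = 11110000 → 4-byte char #5 = F0 90 8C 95.
Offset 16: leading byte 0xF0 = 11110000 → 4-byte char #6 = F0 9F 92 85.
Offset 20: leading byte 0xE8 = 11101000 → 3-byte char #7 = E8 85 9B.
Offset 23: leading byte 0xEA = 11101010 → 3-byte char #8 = EA 8F 81.
Leading byte 0xEA = 11101010 matches 1110xxxx → 3-byte sequence.
Byte 1: 0xEA = 11101010, payload 1010 (4 bits).
Byte 2: 0x8F = 10001111 (10xxxxxx ✓), payload 001111.
Byte 3: 0x81 = 10000001 (10xxxxxx ✓), payload 000001.
Concatenate: 1010001111000001 = 0xA3C1 (16 bits → U+A3C1).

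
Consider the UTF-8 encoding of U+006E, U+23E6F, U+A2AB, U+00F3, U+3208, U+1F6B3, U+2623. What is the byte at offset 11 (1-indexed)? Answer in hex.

0xE3

1-indexed offset 11 is 0-indexed offset 10.
U+006E → 1-byte form 6E at offsets 0–0.
U+23E6F → 4-byte form F0 A3 B9 AF at offsets 1–4.
U+A2AB → 3-byte form EA 8A AB at offsets 5–7.
U+00F3 → 2-byte form C3 B3 at offsets 8–9.
U+3208 → 3-byte form E3 88 88 at offsets 10–12.
Offset 10 falls in char 5's range; it's byte 1 of E3 88 88 = 0xE3.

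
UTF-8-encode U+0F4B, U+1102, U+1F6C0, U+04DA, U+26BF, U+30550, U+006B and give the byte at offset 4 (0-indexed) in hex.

U+0F4B → 3-byte form E0 BD 8B at offsets 0–2.
U+1102 → 3-byte form E1 84 82 at offsets 3–5.
Offset 4 falls in char 2's range; it's byte 2 of E1 84 82 = 0x84.

0x84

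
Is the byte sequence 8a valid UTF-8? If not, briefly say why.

Byte 0x8A = 10001010 has the form 10xxxxxx — a continuation byte — but there is no preceding leading byte.

invalid (continuation byte with no leading byte)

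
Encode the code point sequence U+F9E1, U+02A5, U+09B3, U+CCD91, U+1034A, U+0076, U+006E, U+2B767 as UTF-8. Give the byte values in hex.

U+F9E1: 3-byte form → EF A7 A1.
U+02A5: 2-byte form → CA A5.
U+09B3: 3-byte form → E0 A6 B3.
U+CCD91: 4-byte form → F3 8C B6 91.
U+1034A: 4-byte form → F0 90 8D 8A.
U+0076: 1-byte form → 76.
U+006E: 1-byte form → 6E.
U+2B767: 4-byte form → F0 AB 9D A7.
Concatenated (22 bytes): EF A7 A1 CA A5 E0 A6 B3 F3 8C B6 91 F0 90 8D 8A 76 6E F0 AB 9D A7.

EF A7 A1 CA A5 E0 A6 B3 F3 8C B6 91 F0 90 8D 8A 76 6E F0 AB 9D A7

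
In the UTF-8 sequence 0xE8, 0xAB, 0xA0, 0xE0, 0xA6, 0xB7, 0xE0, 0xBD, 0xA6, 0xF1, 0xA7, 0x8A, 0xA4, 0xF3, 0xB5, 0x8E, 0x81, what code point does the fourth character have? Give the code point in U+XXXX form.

Offset 0: leading byte 0xE8 = 11101000 → 3-byte char #1 = E8 AB A0.
Offset 3: leading byte 0xE0 = 11100000 → 3-byte char #2 = E0 A6 B7.
Offset 6: leading byte 0xE0 = 11100000 → 3-byte char #3 = E0 BD A6.
Offset 9: leading byte 0xF1 = 11110001 → 4-byte char #4 = F1 A7 8A A4.
Leading byte 0xF1 = 11110001 matches 11110xxx → 4-byte sequence.
Byte 1: 0xF1 = 11110001, payload 001 (3 bits).
Byte 2: 0xA7 = 10100111 (10xxxxxx ✓), payload 100111.
Byte 3: 0x8A = 10001010 (10xxxxxx ✓), payload 001010.
Byte 4: 0xA4 = 10100100 (10xxxxxx ✓), payload 100100.
Concatenate: 001100111001010100100 = 0x672A4 (21 bits → U+672A4).

U+672A4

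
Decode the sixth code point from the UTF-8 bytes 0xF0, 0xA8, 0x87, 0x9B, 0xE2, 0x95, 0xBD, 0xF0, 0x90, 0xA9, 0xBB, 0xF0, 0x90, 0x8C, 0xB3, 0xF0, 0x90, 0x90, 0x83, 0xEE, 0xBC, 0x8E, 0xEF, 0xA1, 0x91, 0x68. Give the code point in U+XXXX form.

Offset 0: leading byte 0xF0 = 11110000 → 4-byte char #1 = F0 A8 87 9B.
Offset 4: leading byte 0xE2 = 11100010 → 3-byte char #2 = E2 95 BD.
Offset 7: leading byte 0xF0 = 11110000 → 4-byte char #3 = F0 90 A9 BB.
Offset 11: leading byte 0xF0 = 11110000 → 4-byte char #4 = F0 90 8C B3.
Offset 15: leading byte 0xF0 = 11110000 → 4-byte char #5 = F0 90 90 83.
Offset 19: leading byte 0xEE = 11101110 → 3-byte char #6 = EE BC 8E.
Leading byte 0xEE = 11101110 matches 1110xxxx → 3-byte sequence.
Byte 1: 0xEE = 11101110, payload 1110 (4 bits).
Byte 2: 0xBC = 10111100 (10xxxxxx ✓), payload 111100.
Byte 3: 0x8E = 10001110 (10xxxxxx ✓), payload 001110.
Concatenate: 1110111100001110 = 0xEF0E (16 bits → U+EF0E).

U+EF0E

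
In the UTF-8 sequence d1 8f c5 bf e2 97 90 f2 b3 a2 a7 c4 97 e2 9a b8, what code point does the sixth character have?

Offset 0: leading byte 0xD1 = 11010001 → 2-byte char #1 = D1 8F.
Offset 2: leading byte 0xC5 = 11000101 → 2-byte char #2 = C5 BF.
Offset 4: leading byte 0xE2 = 11100010 → 3-byte char #3 = E2 97 90.
Offset 7: leading byte 0xF2 = 11110010 → 4-byte char #4 = F2 B3 A2 A7.
Offset 11: leading byte 0xC4 = 11000100 → 2-byte char #5 = C4 97.
Offset 13: leading byte 0xE2 = 11100010 → 3-byte char #6 = E2 9A B8.
Leading byte 0xE2 = 11100010 matches 1110xxxx → 3-byte sequence.
Byte 1: 0xE2 = 11100010, payload 0010 (4 bits).
Byte 2: 0x9A = 10011010 (10xxxxxx ✓), payload 011010.
Byte 3: 0xB8 = 10111000 (10xxxxxx ✓), payload 111000.
Concatenate: 0010011010111000 = 0x26B8 (16 bits → U+26B8).

U+26B8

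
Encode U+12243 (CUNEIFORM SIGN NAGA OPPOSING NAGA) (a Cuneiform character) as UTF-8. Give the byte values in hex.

F0 92 89 83

U+12243 = 0x12243 = 74307 decimal. In range U+10000–U+10FFFF → 4-byte form: 11110xxx 10xxxxxx 10xxxxxx 10xxxxxx.
Binary (21 bits): 000010010001001000011.
Split 3+6+6+6: 000 | 010010 | 001001 | 000011.
Byte 1: 11110000 = 0xF0.
Byte 2: 10010010 = 0x92.
Byte 3: 10001001 = 0x89.
Byte 4: 10000011 = 0x83.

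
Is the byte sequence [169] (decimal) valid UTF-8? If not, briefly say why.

Byte 0xA9 = 10101001 has the form 10xxxxxx — a continuation byte — but there is no preceding leading byte.

invalid (continuation byte with no leading byte)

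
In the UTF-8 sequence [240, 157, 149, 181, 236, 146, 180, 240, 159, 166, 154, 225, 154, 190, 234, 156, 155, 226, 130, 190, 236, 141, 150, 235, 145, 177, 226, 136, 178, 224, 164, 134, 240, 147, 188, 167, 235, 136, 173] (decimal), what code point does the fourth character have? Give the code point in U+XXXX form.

Offset 0: leading byte 0xF0 = 11110000 → 4-byte char #1 = F0 9D 95 B5.
Offset 4: leading byte 0xEC = 11101100 → 3-byte char #2 = EC 92 B4.
Offset 7: leading byte 0xF0 = 11110000 → 4-byte char #3 = F0 9F A6 9A.
Offset 11: leading byte 0xE1 = 11100001 → 3-byte char #4 = E1 9A BE.
Leading byte 0xE1 = 11100001 matches 1110xxxx → 3-byte sequence.
Byte 1: 0xE1 = 11100001, payload 0001 (4 bits).
Byte 2: 0x9A = 10011010 (10xxxxxx ✓), payload 011010.
Byte 3: 0xBE = 10111110 (10xxxxxx ✓), payload 111110.
Concatenate: 0001011010111110 = 0x16BE (16 bits → U+16BE).

U+16BE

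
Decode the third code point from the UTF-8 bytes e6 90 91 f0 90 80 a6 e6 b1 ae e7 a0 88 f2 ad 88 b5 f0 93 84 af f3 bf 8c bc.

Offset 0: leading byte 0xE6 = 11100110 → 3-byte char #1 = E6 90 91.
Offset 3: leading byte 0xF0 = 11110000 → 4-byte char #2 = F0 90 80 A6.
Offset 7: leading byte 0xE6 = 11100110 → 3-byte char #3 = E6 B1 AE.
Leading byte 0xE6 = 11100110 matches 1110xxxx → 3-byte sequence.
Byte 1: 0xE6 = 11100110, payload 0110 (4 bits).
Byte 2: 0xB1 = 10110001 (10xxxxxx ✓), payload 110001.
Byte 3: 0xAE = 10101110 (10xxxxxx ✓), payload 101110.
Concatenate: 0110110001101110 = 0x6C6E (16 bits → U+6C6E).

U+6C6E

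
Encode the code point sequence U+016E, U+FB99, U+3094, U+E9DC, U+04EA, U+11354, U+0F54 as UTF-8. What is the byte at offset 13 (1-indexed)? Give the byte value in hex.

1-indexed offset 13 is 0-indexed offset 12.
U+016E → 2-byte form C5 AE at offsets 0–1.
U+FB99 → 3-byte form EF AE 99 at offsets 2–4.
U+3094 → 3-byte form E3 82 94 at offsets 5–7.
U+E9DC → 3-byte form EE A7 9C at offsets 8–10.
U+04EA → 2-byte form D3 AA at offsets 11–12.
Offset 12 falls in char 5's range; it's byte 2 of D3 AA = 0xAA.

0xAA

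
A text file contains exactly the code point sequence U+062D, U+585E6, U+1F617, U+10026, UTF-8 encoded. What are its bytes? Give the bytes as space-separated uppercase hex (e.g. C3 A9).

U+062D: 2-byte form → D8 AD.
U+585E6: 4-byte form → F1 98 97 A6.
U+1F617: 4-byte form → F0 9F 98 97.
U+10026: 4-byte form → F0 90 80 A6.
Concatenated (14 bytes): D8 AD F1 98 97 A6 F0 9F 98 97 F0 90 80 A6.

D8 AD F1 98 97 A6 F0 9F 98 97 F0 90 80 A6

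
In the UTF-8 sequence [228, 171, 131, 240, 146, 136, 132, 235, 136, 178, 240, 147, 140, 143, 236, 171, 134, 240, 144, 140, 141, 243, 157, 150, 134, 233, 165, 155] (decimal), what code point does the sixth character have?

U+1030D

Offset 0: leading byte 0xE4 = 11100100 → 3-byte char #1 = E4 AB 83.
Offset 3: leading byte 0xF0 = 11110000 → 4-byte char #2 = F0 92 88 84.
Offset 7: leading byte 0xEB = 11101011 → 3-byte char #3 = EB 88 B2.
Offset 10: leading byte 0xF0 = 11110000 → 4-byte char #4 = F0 93 8C 8F.
Offset 14: leading byte 0xEC = 11101100 → 3-byte char #5 = EC AB 86.
Offset 17: leading byte 0xF0 = 11110000 → 4-byte char #6 = F0 90 8C 8D.
Leading byte 0xF0 = 11110000 matches 11110xxx → 4-byte sequence.
Byte 1: 0xF0 = 11110000, payload 000 (3 bits).
Byte 2: 0x90 = 10010000 (10xxxxxx ✓), payload 010000.
Byte 3: 0x8C = 10001100 (10xxxxxx ✓), payload 001100.
Byte 4: 0x8D = 10001101 (10xxxxxx ✓), payload 001101.
Concatenate: 000010000001100001101 = 0x1030D (21 bits → U+1030D).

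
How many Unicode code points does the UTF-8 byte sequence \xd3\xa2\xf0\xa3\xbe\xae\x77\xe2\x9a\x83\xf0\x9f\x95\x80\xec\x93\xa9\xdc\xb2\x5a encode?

Byte at offset 0: 0xD3 = 11010011 → 2-byte char (#1). Advance 2.
Byte at offset 2: 0xF0 = 11110000 → 4-byte char (#2). Advance 4.
Byte at offset 6: 0x77 = 01110111 → 1-byte char (#3). Advance 1.
Byte at offset 7: 0xE2 = 11100010 → 3-byte char (#4). Advance 3.
Byte at offset 10: 0xF0 = 11110000 → 4-byte char (#5). Advance 4.
Byte at offset 14: 0xEC = 11101100 → 3-byte char (#6). Advance 3.
Byte at offset 17: 0xDC = 11011100 → 2-byte char (#7). Advance 2.
Byte at offset 19: 0x5A = 01011010 → 1-byte char (#8). Advance 1.
Reached end at offset 20 after 8 code points.

8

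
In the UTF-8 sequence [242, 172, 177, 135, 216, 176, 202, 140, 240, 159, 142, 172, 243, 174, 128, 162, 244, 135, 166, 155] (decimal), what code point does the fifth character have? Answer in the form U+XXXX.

U+EE022

Offset 0: leading byte 0xF2 = 11110010 → 4-byte char #1 = F2 AC B1 87.
Offset 4: leading byte 0xD8 = 11011000 → 2-byte char #2 = D8 B0.
Offset 6: leading byte 0xCA = 11001010 → 2-byte char #3 = CA 8C.
Offset 8: leading byte 0xF0 = 11110000 → 4-byte char #4 = F0 9F 8E AC.
Offset 12: leading byte 0xF3 = 11110011 → 4-byte char #5 = F3 AE 80 A2.
Leading byte 0xF3 = 11110011 matches 11110xxx → 4-byte sequence.
Byte 1: 0xF3 = 11110011, payload 011 (3 bits).
Byte 2: 0xAE = 10101110 (10xxxxxx ✓), payload 101110.
Byte 3: 0x80 = 10000000 (10xxxxxx ✓), payload 000000.
Byte 4: 0xA2 = 10100010 (10xxxxxx ✓), payload 100010.
Concatenate: 011101110000000100010 = 0xEE022 (21 bits → U+EE022).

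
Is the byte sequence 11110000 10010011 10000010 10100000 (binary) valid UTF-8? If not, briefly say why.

valid

Leading byte 0xF0 = 11110000 → 4-byte form.
Continuation bytes 0x93=10010011, 0x82=10000010, 0xA0=10100000 all match 10xxxxxx.
Decoded value 0x130A0 is ≥ 0x10000 (shortest form) and not a surrogate.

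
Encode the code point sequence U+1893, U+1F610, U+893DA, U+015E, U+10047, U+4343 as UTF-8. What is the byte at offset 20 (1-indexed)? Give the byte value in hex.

1-indexed offset 20 is 0-indexed offset 19.
U+1893 → 3-byte form E1 A2 93 at offsets 0–2.
U+1F610 → 4-byte form F0 9F 98 90 at offsets 3–6.
U+893DA → 4-byte form F2 89 8F 9A at offsets 7–10.
U+015E → 2-byte form C5 9E at offsets 11–12.
U+10047 → 4-byte form F0 90 81 87 at offsets 13–16.
U+4343 → 3-byte form E4 8D 83 at offsets 17–19.
Offset 19 falls in char 6's range; it's byte 3 of E4 8D 83 = 0x83.

0x83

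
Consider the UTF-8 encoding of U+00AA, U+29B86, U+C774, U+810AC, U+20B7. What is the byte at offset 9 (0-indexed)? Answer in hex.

0xF2

U+00AA → 2-byte form C2 AA at offsets 0–1.
U+29B86 → 4-byte form F0 A9 AE 86 at offsets 2–5.
U+C774 → 3-byte form EC 9D B4 at offsets 6–8.
U+810AC → 4-byte form F2 81 82 AC at offsets 9–12.
Offset 9 falls in char 4's range; it's byte 1 of F2 81 82 AC = 0xF2.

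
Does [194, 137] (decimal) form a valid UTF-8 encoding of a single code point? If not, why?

valid

Leading byte 0xC2 = 11000010 → 2-byte form.
Continuation bytes 0x89=10001001 all match 10xxxxxx.
Decoded value 0x89 is ≥ 0x80 (shortest form) and not a surrogate.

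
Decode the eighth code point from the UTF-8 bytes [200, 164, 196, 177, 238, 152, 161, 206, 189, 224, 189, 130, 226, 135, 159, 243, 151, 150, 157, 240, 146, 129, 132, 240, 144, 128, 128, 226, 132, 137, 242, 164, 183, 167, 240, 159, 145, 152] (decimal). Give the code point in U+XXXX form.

Offset 0: leading byte 0xC8 = 11001000 → 2-byte char #1 = C8 A4.
Offset 2: leading byte 0xC4 = 11000100 → 2-byte char #2 = C4 B1.
Offset 4: leading byte 0xEE = 11101110 → 3-byte char #3 = EE 98 A1.
Offset 7: leading byte 0xCE = 11001110 → 2-byte char #4 = CE BD.
Offset 9: leading byte 0xE0 = 11100000 → 3-byte char #5 = E0 BD 82.
Offset 12: leading byte 0xE2 = 11100010 → 3-byte char #6 = E2 87 9F.
Offset 15: leading byte 0xF3 = 11110011 → 4-byte char #7 = F3 97 96 9D.
Offset 19: leading byte 0xF0 = 11110000 → 4-byte char #8 = F0 92 81 84.
Leading byte 0xF0 = 11110000 matches 11110xxx → 4-byte sequence.
Byte 1: 0xF0 = 11110000, payload 000 (3 bits).
Byte 2: 0x92 = 10010010 (10xxxxxx ✓), payload 010010.
Byte 3: 0x81 = 10000001 (10xxxxxx ✓), payload 000001.
Byte 4: 0x84 = 10000100 (10xxxxxx ✓), payload 000100.
Concatenate: 000010010000001000100 = 0x12044 (21 bits → U+12044).

U+12044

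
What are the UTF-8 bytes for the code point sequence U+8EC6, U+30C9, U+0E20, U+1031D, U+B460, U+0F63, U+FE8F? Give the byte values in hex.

E8 BB 86 E3 83 89 E0 B8 A0 F0 90 8C 9D EB 91 A0 E0 BD A3 EF BA 8F

U+8EC6: 3-byte form → E8 BB 86.
U+30C9: 3-byte form → E3 83 89.
U+0E20: 3-byte form → E0 B8 A0.
U+1031D: 4-byte form → F0 90 8C 9D.
U+B460: 3-byte form → EB 91 A0.
U+0F63: 3-byte form → E0 BD A3.
U+FE8F: 3-byte form → EF BA 8F.
Concatenated (22 bytes): E8 BB 86 E3 83 89 E0 B8 A0 F0 90 8C 9D EB 91 A0 E0 BD A3 EF BA 8F.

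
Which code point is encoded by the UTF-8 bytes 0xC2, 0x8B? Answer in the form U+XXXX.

U+008B

Leading byte 0xC2 = 11000010 matches 110xxxxx → 2-byte sequence.
Byte 1: 0xC2 = 11000010, payload 00010 (5 bits).
Byte 2: 0x8B = 10001011 (10xxxxxx ✓), payload 001011.
Concatenate: 00010001011 = 0x8B (11 bits → U+008B).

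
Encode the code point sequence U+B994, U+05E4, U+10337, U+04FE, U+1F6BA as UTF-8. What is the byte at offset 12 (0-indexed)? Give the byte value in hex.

0x9F

U+B994 → 3-byte form EB A6 94 at offsets 0–2.
U+05E4 → 2-byte form D7 A4 at offsets 3–4.
U+10337 → 4-byte form F0 90 8C B7 at offsets 5–8.
U+04FE → 2-byte form D3 BE at offsets 9–10.
U+1F6BA → 4-byte form F0 9F 9A BA at offsets 11–14.
Offset 12 falls in char 5's range; it's byte 2 of F0 9F 9A BA = 0x9F.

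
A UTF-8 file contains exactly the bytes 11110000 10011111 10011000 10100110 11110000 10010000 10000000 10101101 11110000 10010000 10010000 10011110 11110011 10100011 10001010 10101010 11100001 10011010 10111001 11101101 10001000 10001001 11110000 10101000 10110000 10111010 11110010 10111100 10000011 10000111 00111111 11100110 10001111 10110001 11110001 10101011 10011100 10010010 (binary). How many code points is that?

11

Byte at offset 0: 0xF0 = 11110000 → 4-byte char (#1). Advance 4.
Byte at offset 4: 0xF0 = 11110000 → 4-byte char (#2). Advance 4.
Byte at offset 8: 0xF0 = 11110000 → 4-byte char (#3). Advance 4.
Byte at offset 12: 0xF3 = 11110011 → 4-byte char (#4). Advance 4.
Byte at offset 16: 0xE1 = 11100001 → 3-byte char (#5). Advance 3.
Byte at offset 19: 0xED = 11101101 → 3-byte char (#6). Advance 3.
Byte at offset 22: 0xF0 = 11110000 → 4-byte char (#7). Advance 4.
Byte at offset 26: 0xF2 = 11110010 → 4-byte char (#8). Advance 4.
Byte at offset 30: 0x3F = 00111111 → 1-byte char (#9). Advance 1.
Byte at offset 31: 0xE6 = 11100110 → 3-byte char (#10). Advance 3.
Byte at offset 34: 0xF1 = 11110001 → 4-byte char (#11). Advance 4.
Reached end at offset 38 after 11 code points.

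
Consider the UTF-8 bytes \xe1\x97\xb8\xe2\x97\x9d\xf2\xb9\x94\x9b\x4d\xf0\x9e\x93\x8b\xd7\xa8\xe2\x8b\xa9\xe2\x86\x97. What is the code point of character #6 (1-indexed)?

U+05E8

Offset 0: leading byte 0xE1 = 11100001 → 3-byte char #1 = E1 97 B8.
Offset 3: leading byte 0xE2 = 11100010 → 3-byte char #2 = E2 97 9D.
Offset 6: leading byte 0xF2 = 11110010 → 4-byte char #3 = F2 B9 94 9B.
Offset 10: leading byte 0x4D = 01001101 → 1-byte char #4 = 4D.
Offset 11: leading byte 0xF0 = 11110000 → 4-byte char #5 = F0 9E 93 8B.
Offset 15: leading byte 0xD7 = 11010111 → 2-byte char #6 = D7 A8.
Leading byte 0xD7 = 11010111 matches 110xxxxx → 2-byte sequence.
Byte 1: 0xD7 = 11010111, payload 10111 (5 bits).
Byte 2: 0xA8 = 10101000 (10xxxxxx ✓), payload 101000.
Concatenate: 10111101000 = 0x5E8 (11 bits → U+05E8).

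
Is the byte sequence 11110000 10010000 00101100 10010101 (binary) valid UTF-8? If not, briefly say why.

Leading byte 0xF0 = 11110000 → 4-byte form.
Byte 3 is 0x2C = 00101100, which is not 10xxxxxx — expected a continuation byte.

invalid (non-continuation byte where continuation expected)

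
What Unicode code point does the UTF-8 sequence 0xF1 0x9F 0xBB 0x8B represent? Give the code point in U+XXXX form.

U+5FECB

Leading byte 0xF1 = 11110001 matches 11110xxx → 4-byte sequence.
Byte 1: 0xF1 = 11110001, payload 001 (3 bits).
Byte 2: 0x9F = 10011111 (10xxxxxx ✓), payload 011111.
Byte 3: 0xBB = 10111011 (10xxxxxx ✓), payload 111011.
Byte 4: 0x8B = 10001011 (10xxxxxx ✓), payload 001011.
Concatenate: 001011111111011001011 = 0x5FECB (21 bits → U+5FECB).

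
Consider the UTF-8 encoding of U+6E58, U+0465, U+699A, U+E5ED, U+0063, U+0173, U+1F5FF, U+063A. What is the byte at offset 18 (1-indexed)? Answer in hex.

0xBF

1-indexed offset 18 is 0-indexed offset 17.
U+6E58 → 3-byte form E6 B9 98 at offsets 0–2.
U+0465 → 2-byte form D1 A5 at offsets 3–4.
U+699A → 3-byte form E6 A6 9A at offsets 5–7.
U+E5ED → 3-byte form EE 97 AD at offsets 8–10.
U+0063 → 1-byte form 63 at offsets 11–11.
U+0173 → 2-byte form C5 B3 at offsets 12–13.
U+1F5FF → 4-byte form F0 9F 97 BF at offsets 14–17.
Offset 17 falls in char 7's range; it's byte 4 of F0 9F 97 BF = 0xBF.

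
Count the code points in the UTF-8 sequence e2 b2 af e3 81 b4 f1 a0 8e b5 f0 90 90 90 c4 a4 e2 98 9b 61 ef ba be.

8

Byte at offset 0: 0xE2 = 11100010 → 3-byte char (#1). Advance 3.
Byte at offset 3: 0xE3 = 11100011 → 3-byte char (#2). Advance 3.
Byte at offset 6: 0xF1 = 11110001 → 4-byte char (#3). Advance 4.
Byte at offset 10: 0xF0 = 11110000 → 4-byte char (#4). Advance 4.
Byte at offset 14: 0xC4 = 11000100 → 2-byte char (#5). Advance 2.
Byte at offset 16: 0xE2 = 11100010 → 3-byte char (#6). Advance 3.
Byte at offset 19: 0x61 = 01100001 → 1-byte char (#7). Advance 1.
Byte at offset 20: 0xEF = 11101111 → 3-byte char (#8). Advance 3.
Reached end at offset 23 after 8 code points.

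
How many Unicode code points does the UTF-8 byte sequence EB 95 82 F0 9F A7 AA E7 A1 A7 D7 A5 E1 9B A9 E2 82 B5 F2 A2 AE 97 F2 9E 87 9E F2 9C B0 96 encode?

Byte at offset 0: 0xEB = 11101011 → 3-byte char (#1). Advance 3.
Byte at offset 3: 0xF0 = 11110000 → 4-byte char (#2). Advance 4.
Byte at offset 7: 0xE7 = 11100111 → 3-byte char (#3). Advance 3.
Byte at offset 10: 0xD7 = 11010111 → 2-byte char (#4). Advance 2.
Byte at offset 12: 0xE1 = 11100001 → 3-byte char (#5). Advance 3.
Byte at offset 15: 0xE2 = 11100010 → 3-byte char (#6). Advance 3.
Byte at offset 18: 0xF2 = 11110010 → 4-byte char (#7). Advance 4.
Byte at offset 22: 0xF2 = 11110010 → 4-byte char (#8). Advance 4.
Byte at offset 26: 0xF2 = 11110010 → 4-byte char (#9). Advance 4.
Reached end at offset 30 after 9 code points.

9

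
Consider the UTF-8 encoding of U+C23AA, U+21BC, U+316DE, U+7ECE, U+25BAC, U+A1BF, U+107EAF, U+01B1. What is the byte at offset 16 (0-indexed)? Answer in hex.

U+C23AA → 4-byte form F3 82 8E AA at offsets 0–3.
U+21BC → 3-byte form E2 86 BC at offsets 4–6.
U+316DE → 4-byte form F0 B1 9B 9E at offsets 7–10.
U+7ECE → 3-byte form E7 BB 8E at offsets 11–13.
U+25BAC → 4-byte form F0 A5 AE AC at offsets 14–17.
Offset 16 falls in char 5's range; it's byte 3 of F0 A5 AE AC = 0xAE.

0xAE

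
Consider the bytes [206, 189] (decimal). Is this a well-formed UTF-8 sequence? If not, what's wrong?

Leading byte 0xCE = 11001110 → 2-byte form.
Continuation bytes 0xBD=10111101 all match 10xxxxxx.
Decoded value 0x3BD is ≥ 0x80 (shortest form) and not a surrogate.

valid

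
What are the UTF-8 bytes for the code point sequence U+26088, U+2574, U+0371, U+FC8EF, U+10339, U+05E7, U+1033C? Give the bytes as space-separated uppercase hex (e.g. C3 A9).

U+26088: 4-byte form → F0 A6 82 88.
U+2574: 3-byte form → E2 95 B4.
U+0371: 2-byte form → CD B1.
U+FC8EF: 4-byte form → F3 BC A3 AF.
U+10339: 4-byte form → F0 90 8C B9.
U+05E7: 2-byte form → D7 A7.
U+1033C: 4-byte form → F0 90 8C BC.
Concatenated (23 bytes): F0 A6 82 88 E2 95 B4 CD B1 F3 BC A3 AF F0 90 8C B9 D7 A7 F0 90 8C BC.

F0 A6 82 88 E2 95 B4 CD B1 F3 BC A3 AF F0 90 8C B9 D7 A7 F0 90 8C BC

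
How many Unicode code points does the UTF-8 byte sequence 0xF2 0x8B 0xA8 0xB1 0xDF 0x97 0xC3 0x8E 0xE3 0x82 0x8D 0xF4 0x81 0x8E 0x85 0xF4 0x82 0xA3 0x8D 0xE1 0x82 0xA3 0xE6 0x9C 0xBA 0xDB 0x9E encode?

9

Byte at offset 0: 0xF2 = 11110010 → 4-byte char (#1). Advance 4.
Byte at offset 4: 0xDF = 11011111 → 2-byte char (#2). Advance 2.
Byte at offset 6: 0xC3 = 11000011 → 2-byte char (#3). Advance 2.
Byte at offset 8: 0xE3 = 11100011 → 3-byte char (#4). Advance 3.
Byte at offset 11: 0xF4 = 11110100 → 4-byte char (#5). Advance 4.
Byte at offset 15: 0xF4 = 11110100 → 4-byte char (#6). Advance 4.
Byte at offset 19: 0xE1 = 11100001 → 3-byte char (#7). Advance 3.
Byte at offset 22: 0xE6 = 11100110 → 3-byte char (#8). Advance 3.
Byte at offset 25: 0xDB = 11011011 → 2-byte char (#9). Advance 2.
Reached end at offset 27 after 9 code points.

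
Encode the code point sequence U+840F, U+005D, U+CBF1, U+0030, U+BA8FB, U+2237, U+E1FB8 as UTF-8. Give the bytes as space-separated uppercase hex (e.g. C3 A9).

U+840F: 3-byte form → E8 90 8F.
U+005D: 1-byte form → 5D.
U+CBF1: 3-byte form → EC AF B1.
U+0030: 1-byte form → 30.
U+BA8FB: 4-byte form → F2 BA A3 BB.
U+2237: 3-byte form → E2 88 B7.
U+E1FB8: 4-byte form → F3 A1 BE B8.
Concatenated (19 bytes): E8 90 8F 5D EC AF B1 30 F2 BA A3 BB E2 88 B7 F3 A1 BE B8.

E8 90 8F 5D EC AF B1 30 F2 BA A3 BB E2 88 B7 F3 A1 BE B8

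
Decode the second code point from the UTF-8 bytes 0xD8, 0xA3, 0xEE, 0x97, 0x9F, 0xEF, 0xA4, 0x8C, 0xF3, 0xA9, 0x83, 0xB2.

Offset 0: leading byte 0xD8 = 11011000 → 2-byte char #1 = D8 A3.
Offset 2: leading byte 0xEE = 11101110 → 3-byte char #2 = EE 97 9F.
Leading byte 0xEE = 11101110 matches 1110xxxx → 3-byte sequence.
Byte 1: 0xEE = 11101110, payload 1110 (4 bits).
Byte 2: 0x97 = 10010111 (10xxxxxx ✓), payload 010111.
Byte 3: 0x9F = 10011111 (10xxxxxx ✓), payload 011111.
Concatenate: 1110010111011111 = 0xE5DF (16 bits → U+E5DF).

U+E5DF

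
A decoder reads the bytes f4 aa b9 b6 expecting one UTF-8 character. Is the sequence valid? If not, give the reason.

Leading byte 0xF4 = 11110100 → 4-byte form.
Payload = 0x12AE76, which exceeds U+10FFFF, the maximum Unicode code point. (Leading bytes F5–FF, or F4 followed by ≥ 0x90, are invalid.)

invalid (encodes a value above U+10FFFF)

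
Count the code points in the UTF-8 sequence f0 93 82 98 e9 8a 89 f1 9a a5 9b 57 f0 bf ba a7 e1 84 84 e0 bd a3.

Byte at offset 0: 0xF0 = 11110000 → 4-byte char (#1). Advance 4.
Byte at offset 4: 0xE9 = 11101001 → 3-byte char (#2). Advance 3.
Byte at offset 7: 0xF1 = 11110001 → 4-byte char (#3). Advance 4.
Byte at offset 11: 0x57 = 01010111 → 1-byte char (#4). Advance 1.
Byte at offset 12: 0xF0 = 11110000 → 4-byte char (#5). Advance 4.
Byte at offset 16: 0xE1 = 11100001 → 3-byte char (#6). Advance 3.
Byte at offset 19: 0xE0 = 11100000 → 3-byte char (#7). Advance 3.
Reached end at offset 22 after 7 code points.

7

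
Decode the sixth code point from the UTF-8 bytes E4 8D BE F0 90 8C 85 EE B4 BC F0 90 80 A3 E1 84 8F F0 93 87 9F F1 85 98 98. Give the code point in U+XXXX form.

U+131DF

Offset 0: leading byte 0xE4 = 11100100 → 3-byte char #1 = E4 8D BE.
Offset 3: leading byte 0xF0 = 11110000 → 4-byte char #2 = F0 90 8C 85.
Offset 7: leading byte 0xEE = 11101110 → 3-byte char #3 = EE B4 BC.
Offset 10: leading byte 0xF0 = 11110000 → 4-byte char #4 = F0 90 80 A3.
Offset 14: leading byte 0xE1 = 11100001 → 3-byte char #5 = E1 84 8F.
Offset 17: leading byte 0xF0 = 11110000 → 4-byte char #6 = F0 93 87 9F.
Leading byte 0xF0 = 11110000 matches 11110xxx → 4-byte sequence.
Byte 1: 0xF0 = 11110000, payload 000 (3 bits).
Byte 2: 0x93 = 10010011 (10xxxxxx ✓), payload 010011.
Byte 3: 0x87 = 10000111 (10xxxxxx ✓), payload 000111.
Byte 4: 0x9F = 10011111 (10xxxxxx ✓), payload 011111.
Concatenate: 000010011000111011111 = 0x131DF (21 bits → U+131DF).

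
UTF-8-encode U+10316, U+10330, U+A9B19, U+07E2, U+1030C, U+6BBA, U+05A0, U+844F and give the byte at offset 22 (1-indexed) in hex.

0xD6

1-indexed offset 22 is 0-indexed offset 21.
U+10316 → 4-byte form F0 90 8C 96 at offsets 0–3.
U+10330 → 4-byte form F0 90 8C B0 at offsets 4–7.
U+A9B19 → 4-byte form F2 A9 AC 99 at offsets 8–11.
U+07E2 → 2-byte form DF A2 at offsets 12–13.
U+1030C → 4-byte form F0 90 8C 8C at offsets 14–17.
U+6BBA → 3-byte form E6 AE BA at offsets 18–20.
U+05A0 → 2-byte form D6 A0 at offsets 21–22.
Offset 21 falls in char 7's range; it's byte 1 of D6 A0 = 0xD6.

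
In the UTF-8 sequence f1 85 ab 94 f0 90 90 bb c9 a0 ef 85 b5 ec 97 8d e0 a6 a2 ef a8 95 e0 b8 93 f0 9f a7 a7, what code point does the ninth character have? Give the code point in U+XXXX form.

U+1F9E7

Offset 0: leading byte 0xF1 = 11110001 → 4-byte char #1 = F1 85 AB 94.
Offset 4: leading byte 0xF0 = 11110000 → 4-byte char #2 = F0 90 90 BB.
Offset 8: leading byte 0xC9 = 11001001 → 2-byte char #3 = C9 A0.
Offset 10: leading byte 0xEF = 11101111 → 3-byte char #4 = EF 85 B5.
Offset 13: leading byte 0xEC = 11101100 → 3-byte char #5 = EC 97 8D.
Offset 16: leading byte 0xE0 = 11100000 → 3-byte char #6 = E0 A6 A2.
Offset 19: leading byte 0xEF = 11101111 → 3-byte char #7 = EF A8 95.
Offset 22: leading byte 0xE0 = 11100000 → 3-byte char #8 = E0 B8 93.
Offset 25: leading byte 0xF0 = 11110000 → 4-byte char #9 = F0 9F A7 A7.
Leading byte 0xF0 = 11110000 matches 11110xxx → 4-byte sequence.
Byte 1: 0xF0 = 11110000, payload 000 (3 bits).
Byte 2: 0x9F = 10011111 (10xxxxxx ✓), payload 011111.
Byte 3: 0xA7 = 10100111 (10xxxxxx ✓), payload 100111.
Byte 4: 0xA7 = 10100111 (10xxxxxx ✓), payload 100111.
Concatenate: 000011111100111100111 = 0x1F9E7 (21 bits → U+1F9E7).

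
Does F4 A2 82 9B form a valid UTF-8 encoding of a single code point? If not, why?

invalid (encodes a value above U+10FFFF)

Leading byte 0xF4 = 11110100 → 4-byte form.
Payload = 0x12209B, which exceeds U+10FFFF, the maximum Unicode code point. (Leading bytes F5–FF, or F4 followed by ≥ 0x90, are invalid.)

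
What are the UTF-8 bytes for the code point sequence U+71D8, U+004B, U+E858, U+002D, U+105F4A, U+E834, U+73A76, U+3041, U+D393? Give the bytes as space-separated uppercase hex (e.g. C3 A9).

U+71D8: 3-byte form → E7 87 98.
U+004B: 1-byte form → 4B.
U+E858: 3-byte form → EE A1 98.
U+002D: 1-byte form → 2D.
U+105F4A: 4-byte form → F4 85 BD 8A.
U+E834: 3-byte form → EE A0 B4.
U+73A76: 4-byte form → F1 B3 A9 B6.
U+3041: 3-byte form → E3 81 81.
U+D393: 3-byte form → ED 8E 93.
Concatenated (25 bytes): E7 87 98 4B EE A1 98 2D F4 85 BD 8A EE A0 B4 F1 B3 A9 B6 E3 81 81 ED 8E 93.

E7 87 98 4B EE A1 98 2D F4 85 BD 8A EE A0 B4 F1 B3 A9 B6 E3 81 81 ED 8E 93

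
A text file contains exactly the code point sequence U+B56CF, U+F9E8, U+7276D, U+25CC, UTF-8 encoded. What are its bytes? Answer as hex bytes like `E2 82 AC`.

U+B56CF: 4-byte form → F2 B5 9B 8F.
U+F9E8: 3-byte form → EF A7 A8.
U+7276D: 4-byte form → F1 B2 9D AD.
U+25CC: 3-byte form → E2 97 8C.
Concatenated (14 bytes): F2 B5 9B 8F EF A7 A8 F1 B2 9D AD E2 97 8C.

F2 B5 9B 8F EF A7 A8 F1 B2 9D AD E2 97 8C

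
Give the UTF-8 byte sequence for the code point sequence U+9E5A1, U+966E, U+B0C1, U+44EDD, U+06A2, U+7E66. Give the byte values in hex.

F2 9E 96 A1 E9 99 AE EB 83 81 F1 84 BB 9D DA A2 E7 B9 A6

U+9E5A1: 4-byte form → F2 9E 96 A1.
U+966E: 3-byte form → E9 99 AE.
U+B0C1: 3-byte form → EB 83 81.
U+44EDD: 4-byte form → F1 84 BB 9D.
U+06A2: 2-byte form → DA A2.
U+7E66: 3-byte form → E7 B9 A6.
Concatenated (19 bytes): F2 9E 96 A1 E9 99 AE EB 83 81 F1 84 BB 9D DA A2 E7 B9 A6.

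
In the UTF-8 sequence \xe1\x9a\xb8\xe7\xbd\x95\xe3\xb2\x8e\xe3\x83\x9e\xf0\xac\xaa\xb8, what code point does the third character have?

U+3C8E

Offset 0: leading byte 0xE1 = 11100001 → 3-byte char #1 = E1 9A B8.
Offset 3: leading byte 0xE7 = 11100111 → 3-byte char #2 = E7 BD 95.
Offset 6: leading byte 0xE3 = 11100011 → 3-byte char #3 = E3 B2 8E.
Leading byte 0xE3 = 11100011 matches 1110xxxx → 3-byte sequence.
Byte 1: 0xE3 = 11100011, payload 0011 (4 bits).
Byte 2: 0xB2 = 10110010 (10xxxxxx ✓), payload 110010.
Byte 3: 0x8E = 10001110 (10xxxxxx ✓), payload 001110.
Concatenate: 0011110010001110 = 0x3C8E (16 bits → U+3C8E).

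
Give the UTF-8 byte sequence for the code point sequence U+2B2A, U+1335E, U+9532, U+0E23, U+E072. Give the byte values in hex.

E2 AC AA F0 93 8D 9E E9 94 B2 E0 B8 A3 EE 81 B2

U+2B2A: 3-byte form → E2 AC AA.
U+1335E: 4-byte form → F0 93 8D 9E.
U+9532: 3-byte form → E9 94 B2.
U+0E23: 3-byte form → E0 B8 A3.
U+E072: 3-byte form → EE 81 B2.
Concatenated (16 bytes): E2 AC AA F0 93 8D 9E E9 94 B2 E0 B8 A3 EE 81 B2.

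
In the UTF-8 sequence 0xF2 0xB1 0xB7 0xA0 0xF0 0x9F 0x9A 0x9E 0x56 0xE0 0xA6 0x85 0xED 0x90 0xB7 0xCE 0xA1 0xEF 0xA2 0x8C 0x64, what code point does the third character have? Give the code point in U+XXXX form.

U+0056

Offset 0: leading byte 0xF2 = 11110010 → 4-byte char #1 = F2 B1 B7 A0.
Offset 4: leading byte 0xF0 = 11110000 → 4-byte char #2 = F0 9F 9A 9E.
Offset 8: leading byte 0x56 = 01010110 → 1-byte char #3 = 56.
Leading byte 0x56 = 01010110 matches 0xxxxxxx → 1-byte sequence.
Byte 1: 0x56 = 01010110, payload 1010110 (7 bits).
Concatenate: 1010110 = 0x56 (7 bits → U+0056).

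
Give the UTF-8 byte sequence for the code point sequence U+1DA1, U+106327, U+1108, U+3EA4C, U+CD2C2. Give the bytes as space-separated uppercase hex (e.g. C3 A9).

U+1DA1: 3-byte form → E1 B6 A1.
U+106327: 4-byte form → F4 86 8C A7.
U+1108: 3-byte form → E1 84 88.
U+3EA4C: 4-byte form → F0 BE A9 8C.
U+CD2C2: 4-byte form → F3 8D 8B 82.
Concatenated (18 bytes): E1 B6 A1 F4 86 8C A7 E1 84 88 F0 BE A9 8C F3 8D 8B 82.

E1 B6 A1 F4 86 8C A7 E1 84 88 F0 BE A9 8C F3 8D 8B 82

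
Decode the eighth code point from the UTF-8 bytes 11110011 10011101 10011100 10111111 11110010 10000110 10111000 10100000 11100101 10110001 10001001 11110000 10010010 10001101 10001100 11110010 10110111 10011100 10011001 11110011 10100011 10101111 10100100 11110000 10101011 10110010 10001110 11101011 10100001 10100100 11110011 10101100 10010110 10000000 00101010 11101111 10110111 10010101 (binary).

U+B864

Offset 0: leading byte 0xF3 = 11110011 → 4-byte char #1 = F3 9D 9C BF.
Offset 4: leading byte 0xF2 = 11110010 → 4-byte char #2 = F2 86 B8 A0.
Offset 8: leading byte 0xE5 = 11100101 → 3-byte char #3 = E5 B1 89.
Offset 11: leading byte 0xF0 = 11110000 → 4-byte char #4 = F0 92 8D 8C.
Offset 15: leading byte 0xF2 = 11110010 → 4-byte char #5 = F2 B7 9C 99.
Offset 19: leading byte 0xF3 = 11110011 → 4-byte char #6 = F3 A3 AF A4.
Offset 23: leading byte 0xF0 = 11110000 → 4-byte char #7 = F0 AB B2 8E.
Offset 27: leading byte 0xEB = 11101011 → 3-byte char #8 = EB A1 A4.
Leading byte 0xEB = 11101011 matches 1110xxxx → 3-byte sequence.
Byte 1: 0xEB = 11101011, payload 1011 (4 bits).
Byte 2: 0xA1 = 10100001 (10xxxxxx ✓), payload 100001.
Byte 3: 0xA4 = 10100100 (10xxxxxx ✓), payload 100100.
Concatenate: 1011100001100100 = 0xB864 (16 bits → U+B864).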